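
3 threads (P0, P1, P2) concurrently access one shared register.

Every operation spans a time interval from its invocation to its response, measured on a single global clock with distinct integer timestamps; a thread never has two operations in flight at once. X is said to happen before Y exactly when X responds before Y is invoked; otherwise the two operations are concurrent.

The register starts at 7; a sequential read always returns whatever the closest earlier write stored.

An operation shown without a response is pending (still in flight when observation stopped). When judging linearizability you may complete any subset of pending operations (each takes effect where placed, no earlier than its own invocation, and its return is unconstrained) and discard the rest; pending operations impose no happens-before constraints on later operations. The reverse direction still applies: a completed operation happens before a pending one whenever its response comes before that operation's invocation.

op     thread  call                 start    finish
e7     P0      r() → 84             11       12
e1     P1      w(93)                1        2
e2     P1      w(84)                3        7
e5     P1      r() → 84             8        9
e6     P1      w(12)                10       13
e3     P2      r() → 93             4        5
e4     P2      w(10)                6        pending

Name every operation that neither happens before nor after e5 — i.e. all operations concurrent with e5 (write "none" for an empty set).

e4

concurrent with e5 ([8,9]): every op whose interval crosses 8..9
e1 [1,2]: before
e2 [3,7]: before
e3 [4,5]: before
e4 [6,…): concurrent
e6 [10,13]: after
e7 [11,12]: after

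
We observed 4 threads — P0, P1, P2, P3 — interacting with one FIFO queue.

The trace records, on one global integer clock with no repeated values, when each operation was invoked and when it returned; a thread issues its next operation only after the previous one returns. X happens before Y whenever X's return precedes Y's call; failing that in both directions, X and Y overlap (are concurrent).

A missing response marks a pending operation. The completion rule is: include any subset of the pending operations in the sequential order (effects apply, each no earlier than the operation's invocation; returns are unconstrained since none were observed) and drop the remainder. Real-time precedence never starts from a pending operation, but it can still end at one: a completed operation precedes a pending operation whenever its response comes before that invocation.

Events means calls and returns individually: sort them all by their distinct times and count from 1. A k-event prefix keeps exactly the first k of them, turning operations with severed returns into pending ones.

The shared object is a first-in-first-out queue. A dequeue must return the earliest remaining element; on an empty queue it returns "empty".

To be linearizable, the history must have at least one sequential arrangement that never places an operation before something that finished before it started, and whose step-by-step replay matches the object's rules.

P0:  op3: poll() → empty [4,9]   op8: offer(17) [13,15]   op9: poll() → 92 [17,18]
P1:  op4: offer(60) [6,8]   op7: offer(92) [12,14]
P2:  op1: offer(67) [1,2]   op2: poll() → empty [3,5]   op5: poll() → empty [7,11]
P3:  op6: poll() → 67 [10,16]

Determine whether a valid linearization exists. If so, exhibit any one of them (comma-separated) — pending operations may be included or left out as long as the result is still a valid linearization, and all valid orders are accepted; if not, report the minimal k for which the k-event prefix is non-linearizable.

not linearizable — minimal violating prefix: 9 events

through event 8 a valid linearization exists; event 9 (op3 responding at time 9) ends that
the 4 completed operations admit 3 real-time orders; each fails the FIFO queue replay
include/drop combinations of the 1 pending operation (op5) were all tried; none helps
sample order op1, op2, op3, op4 (pending dropped) stalls at step 2 — op2 poll() → empty has no legal effect
sample order op1, op2, op4, op3 (pending dropped) stalls at step 2 — op2 poll() → empty has no legal effect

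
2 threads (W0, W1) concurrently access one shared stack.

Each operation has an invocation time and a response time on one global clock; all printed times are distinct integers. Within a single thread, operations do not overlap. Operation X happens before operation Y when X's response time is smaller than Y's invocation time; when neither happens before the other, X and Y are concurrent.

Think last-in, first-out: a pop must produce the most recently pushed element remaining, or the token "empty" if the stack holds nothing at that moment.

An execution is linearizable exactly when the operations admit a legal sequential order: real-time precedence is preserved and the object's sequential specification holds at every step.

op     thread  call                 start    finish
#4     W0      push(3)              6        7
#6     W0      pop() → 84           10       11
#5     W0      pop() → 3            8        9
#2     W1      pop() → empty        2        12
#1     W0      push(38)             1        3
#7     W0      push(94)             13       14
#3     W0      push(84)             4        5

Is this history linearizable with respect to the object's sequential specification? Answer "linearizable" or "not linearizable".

a witness: #2, #1, #3, #4, #5, #6, #7
1. #2 pop() → empty, leaving stack <>
2. #1 push(38), leaving stack <38>
3. #3 push(84), leaving stack <38,84>
4. #4 push(3), leaving stack <38,84,3>
5. #5 pop() → 3, leaving stack <38,84>
6. #6 pop() → 84, leaving stack <38>
7. #7 push(94), leaving stack <38,94>

linearizable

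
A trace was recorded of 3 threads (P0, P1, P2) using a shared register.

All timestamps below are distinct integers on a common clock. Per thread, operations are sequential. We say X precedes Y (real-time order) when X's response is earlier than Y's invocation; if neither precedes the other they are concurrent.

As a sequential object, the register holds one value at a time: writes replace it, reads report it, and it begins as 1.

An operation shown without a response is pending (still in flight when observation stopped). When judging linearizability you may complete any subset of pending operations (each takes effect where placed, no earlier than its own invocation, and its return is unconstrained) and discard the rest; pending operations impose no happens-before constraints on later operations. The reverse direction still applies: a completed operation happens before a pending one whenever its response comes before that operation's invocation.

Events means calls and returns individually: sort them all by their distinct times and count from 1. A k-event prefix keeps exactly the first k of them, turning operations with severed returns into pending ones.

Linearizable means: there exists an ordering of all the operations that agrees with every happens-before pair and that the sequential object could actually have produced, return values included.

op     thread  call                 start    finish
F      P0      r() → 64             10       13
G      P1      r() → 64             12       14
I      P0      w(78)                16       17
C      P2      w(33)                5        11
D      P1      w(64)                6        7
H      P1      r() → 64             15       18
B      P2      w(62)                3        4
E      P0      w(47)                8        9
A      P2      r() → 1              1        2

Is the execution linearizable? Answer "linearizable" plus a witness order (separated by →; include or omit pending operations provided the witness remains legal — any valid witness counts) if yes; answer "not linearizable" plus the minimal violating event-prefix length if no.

not linearizable — minimal violating prefix: 13 events

through event 12 a valid linearization exists; event 13 (F responding at time 13) ends that
all 4 real-time-respecting orders fail — 6 completed register operations, no legal replay
completion choices over the 1 pending operation (G) were checked; none helps
take A, B, C, D, E, F (pending dropped): step 6 already fails, because F r() → 64 cannot occur there
take A, B, D, C, E, F (pending dropped): step 6 already fails, because F r() → 64 cannot occur there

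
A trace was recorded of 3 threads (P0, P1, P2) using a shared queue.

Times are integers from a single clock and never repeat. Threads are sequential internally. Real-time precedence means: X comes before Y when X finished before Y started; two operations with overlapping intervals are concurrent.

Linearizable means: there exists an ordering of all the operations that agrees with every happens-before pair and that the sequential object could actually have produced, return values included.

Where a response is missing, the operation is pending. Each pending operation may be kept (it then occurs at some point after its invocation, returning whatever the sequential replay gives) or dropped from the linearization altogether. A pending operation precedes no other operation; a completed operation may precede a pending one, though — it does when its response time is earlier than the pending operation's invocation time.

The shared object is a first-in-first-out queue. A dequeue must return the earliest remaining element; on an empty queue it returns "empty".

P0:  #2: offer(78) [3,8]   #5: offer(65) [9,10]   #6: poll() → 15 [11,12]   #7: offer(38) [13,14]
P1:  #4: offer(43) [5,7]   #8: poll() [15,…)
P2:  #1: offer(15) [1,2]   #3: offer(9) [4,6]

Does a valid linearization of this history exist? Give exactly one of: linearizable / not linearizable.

a witness: #1, #2, #3, #4, #5, #6, #7
1. #1 offer(15), leaving queue <15>
2. #2 offer(78), leaving queue <15,78>
3. #3 offer(9), leaving queue <15,78,9>
4. #4 offer(43), leaving queue <15,78,9,43>
5. #5 offer(65), leaving queue <15,78,9,43,65>
6. #6 poll() → 15, leaving queue <78,9,43,65>
7. #7 offer(38), leaving queue <78,9,43,65,38>

linearizable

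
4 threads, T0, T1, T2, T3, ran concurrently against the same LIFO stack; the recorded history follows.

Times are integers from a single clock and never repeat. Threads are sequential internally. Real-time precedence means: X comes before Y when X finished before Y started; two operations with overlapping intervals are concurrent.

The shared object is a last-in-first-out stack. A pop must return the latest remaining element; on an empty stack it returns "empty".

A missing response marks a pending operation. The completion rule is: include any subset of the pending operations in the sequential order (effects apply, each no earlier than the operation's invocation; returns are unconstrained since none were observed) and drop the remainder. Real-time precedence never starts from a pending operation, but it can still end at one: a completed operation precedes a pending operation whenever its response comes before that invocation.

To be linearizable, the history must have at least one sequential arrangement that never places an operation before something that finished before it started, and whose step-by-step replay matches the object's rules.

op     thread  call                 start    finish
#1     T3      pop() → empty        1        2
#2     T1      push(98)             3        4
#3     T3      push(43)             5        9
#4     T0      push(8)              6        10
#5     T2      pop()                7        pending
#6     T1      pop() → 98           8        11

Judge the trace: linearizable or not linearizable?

linearizable

one valid linearization: #1, #2, #3, #5, #6, #4
after step 1 (#1 pop() → empty): stack <>
after step 2 (#2 push(98)): stack <98>
after step 3 (#3 push(43)): stack <98,43>
after step 4 (#5 pop() (pending, included)): stack <98>
after step 5 (#6 pop() → 98): stack <>
after step 6 (#4 push(8)): stack <8>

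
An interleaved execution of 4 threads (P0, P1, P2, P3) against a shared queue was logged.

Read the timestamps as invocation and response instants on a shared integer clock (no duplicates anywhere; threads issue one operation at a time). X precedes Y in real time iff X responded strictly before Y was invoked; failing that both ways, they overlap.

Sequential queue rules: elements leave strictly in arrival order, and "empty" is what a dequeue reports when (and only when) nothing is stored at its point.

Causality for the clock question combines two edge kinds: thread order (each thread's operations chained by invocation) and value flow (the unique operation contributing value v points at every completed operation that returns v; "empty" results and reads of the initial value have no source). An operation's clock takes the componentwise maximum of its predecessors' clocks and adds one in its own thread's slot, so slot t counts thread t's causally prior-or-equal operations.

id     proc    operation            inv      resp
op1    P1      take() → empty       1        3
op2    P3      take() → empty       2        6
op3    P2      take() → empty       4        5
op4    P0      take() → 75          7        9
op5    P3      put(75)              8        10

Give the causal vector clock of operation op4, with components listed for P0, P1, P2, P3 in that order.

op2, invoked 2, has no incoming edges; only P3's bump applies → (0, 0, 0, 1)
op3, invoked 4, has no incoming edges; only P2's bump applies → (0, 0, 1, 0)
op1, invoked 1, has no incoming edges; only P1's bump applies → (0, 1, 0, 0)
VC(op5, invoked at 8): max of VC(op2)=(0, 0, 0, 1), then +1 on thread P3 → (0, 0, 0, 2)
VC(op4, invoked at 7): max of VC(op5)=(0, 0, 0, 2), then +1 on thread P0 → (1, 0, 0, 2)
target: VC(op4) = (1, 0, 0, 2)

(1, 0, 0, 2)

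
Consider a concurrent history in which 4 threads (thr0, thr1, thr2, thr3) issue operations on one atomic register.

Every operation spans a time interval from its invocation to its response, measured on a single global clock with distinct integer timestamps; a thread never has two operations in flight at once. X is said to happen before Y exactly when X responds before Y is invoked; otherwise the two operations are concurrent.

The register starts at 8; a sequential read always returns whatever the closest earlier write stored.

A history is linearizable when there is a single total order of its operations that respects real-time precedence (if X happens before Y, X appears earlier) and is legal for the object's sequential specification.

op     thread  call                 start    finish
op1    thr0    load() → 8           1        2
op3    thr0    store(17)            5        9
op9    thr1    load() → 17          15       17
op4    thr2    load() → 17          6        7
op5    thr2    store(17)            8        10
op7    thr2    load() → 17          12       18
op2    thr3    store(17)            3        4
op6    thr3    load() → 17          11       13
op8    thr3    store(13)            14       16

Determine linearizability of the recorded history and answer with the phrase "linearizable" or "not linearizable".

linearizable

a witness: op1, op2, op3, op4, op5, op6, op7, op9, op8
step 1: op1 load() → 8 — value 8
step 2: op2 store(17) — value 17
step 3: op3 store(17) — value 17
step 4: op4 load() → 17 — value 17
step 5: op5 store(17) — value 17
step 6: op6 load() → 17 — value 17
step 7: op7 load() → 17 — value 17
step 8: op9 load() → 17 — value 17
step 9: op8 store(13) — value 13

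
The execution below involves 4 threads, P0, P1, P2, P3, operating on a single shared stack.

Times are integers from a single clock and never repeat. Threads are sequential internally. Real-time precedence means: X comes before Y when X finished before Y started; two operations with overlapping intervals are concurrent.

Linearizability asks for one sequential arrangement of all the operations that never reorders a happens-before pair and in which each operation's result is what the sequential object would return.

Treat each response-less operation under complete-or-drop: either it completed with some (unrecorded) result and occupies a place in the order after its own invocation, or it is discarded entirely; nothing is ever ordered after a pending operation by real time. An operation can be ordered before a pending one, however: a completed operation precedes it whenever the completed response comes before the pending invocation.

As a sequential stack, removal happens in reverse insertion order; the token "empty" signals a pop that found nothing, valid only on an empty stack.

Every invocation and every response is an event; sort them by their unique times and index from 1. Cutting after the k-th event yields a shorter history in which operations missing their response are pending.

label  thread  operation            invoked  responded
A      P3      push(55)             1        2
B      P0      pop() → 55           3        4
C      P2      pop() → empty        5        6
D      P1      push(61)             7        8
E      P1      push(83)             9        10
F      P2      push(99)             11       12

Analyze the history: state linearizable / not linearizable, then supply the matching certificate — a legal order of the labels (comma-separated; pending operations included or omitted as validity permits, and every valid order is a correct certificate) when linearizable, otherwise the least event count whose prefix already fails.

linearizable — witness: A, B, C, D, E, F

1. A push(55), leaving stack <55>
2. B pop() → 55, leaving stack <>
3. C pop() → empty, leaving stack <>
4. D push(61), leaving stack <61>
5. E push(83), leaving stack <61,83>
6. F push(99), leaving stack <61,83,99>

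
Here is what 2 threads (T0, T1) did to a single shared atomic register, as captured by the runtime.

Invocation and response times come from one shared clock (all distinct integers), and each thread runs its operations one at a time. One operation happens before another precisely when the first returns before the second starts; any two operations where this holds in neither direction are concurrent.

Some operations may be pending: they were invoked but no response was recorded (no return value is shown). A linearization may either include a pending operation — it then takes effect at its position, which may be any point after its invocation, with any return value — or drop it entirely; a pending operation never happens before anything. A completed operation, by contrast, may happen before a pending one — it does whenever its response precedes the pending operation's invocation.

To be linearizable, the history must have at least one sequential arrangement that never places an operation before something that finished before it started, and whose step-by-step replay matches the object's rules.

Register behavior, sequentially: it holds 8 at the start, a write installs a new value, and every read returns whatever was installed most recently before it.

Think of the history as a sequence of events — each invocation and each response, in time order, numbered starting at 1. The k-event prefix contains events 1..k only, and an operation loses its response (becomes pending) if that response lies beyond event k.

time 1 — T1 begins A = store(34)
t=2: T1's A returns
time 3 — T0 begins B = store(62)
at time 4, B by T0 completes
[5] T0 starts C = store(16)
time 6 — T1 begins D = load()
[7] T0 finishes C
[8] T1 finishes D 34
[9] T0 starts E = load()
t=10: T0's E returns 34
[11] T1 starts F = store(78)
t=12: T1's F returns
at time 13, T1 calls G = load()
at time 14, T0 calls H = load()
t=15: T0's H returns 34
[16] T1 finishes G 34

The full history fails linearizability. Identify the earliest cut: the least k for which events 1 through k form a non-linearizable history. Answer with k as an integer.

events 1..7 are linearizable, e.g. via A, B, C:
step 1: A store(34) — value 34
step 2: B store(62) — value 62
step 3: C store(16) — value 16
at event 8 (D's time-8 response) nothing linearizes any more
one such order, A, B, C, D, breaks at step 4 where D load() → 34 is illegal
one such order, A, B, D, C, breaks at step 3 where D load() → 34 is illegal

8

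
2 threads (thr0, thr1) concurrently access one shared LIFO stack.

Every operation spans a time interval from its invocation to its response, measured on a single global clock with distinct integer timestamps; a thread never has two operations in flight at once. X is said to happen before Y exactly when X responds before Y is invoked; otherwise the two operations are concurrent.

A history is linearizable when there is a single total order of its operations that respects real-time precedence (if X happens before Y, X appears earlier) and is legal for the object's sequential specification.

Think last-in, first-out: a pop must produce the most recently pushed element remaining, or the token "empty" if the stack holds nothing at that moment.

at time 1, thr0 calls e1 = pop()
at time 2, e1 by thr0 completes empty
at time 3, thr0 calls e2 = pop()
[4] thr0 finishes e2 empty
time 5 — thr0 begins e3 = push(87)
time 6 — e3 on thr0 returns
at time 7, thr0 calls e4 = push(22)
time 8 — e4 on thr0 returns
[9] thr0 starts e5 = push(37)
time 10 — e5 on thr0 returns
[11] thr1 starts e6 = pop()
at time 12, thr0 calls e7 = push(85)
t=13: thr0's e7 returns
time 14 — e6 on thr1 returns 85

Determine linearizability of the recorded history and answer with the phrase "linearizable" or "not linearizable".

linearizable

one valid linearization: e1, e2, e3, e4, e5, e7, e6
1. e1 pop() → empty, leaving stack <>
2. e2 pop() → empty, leaving stack <>
3. e3 push(87), leaving stack <87>
4. e4 push(22), leaving stack <87,22>
5. e5 push(37), leaving stack <87,22,37>
6. e7 push(85), leaving stack <87,22,37,85>
7. e6 pop() → 85, leaving stack <87,22,37>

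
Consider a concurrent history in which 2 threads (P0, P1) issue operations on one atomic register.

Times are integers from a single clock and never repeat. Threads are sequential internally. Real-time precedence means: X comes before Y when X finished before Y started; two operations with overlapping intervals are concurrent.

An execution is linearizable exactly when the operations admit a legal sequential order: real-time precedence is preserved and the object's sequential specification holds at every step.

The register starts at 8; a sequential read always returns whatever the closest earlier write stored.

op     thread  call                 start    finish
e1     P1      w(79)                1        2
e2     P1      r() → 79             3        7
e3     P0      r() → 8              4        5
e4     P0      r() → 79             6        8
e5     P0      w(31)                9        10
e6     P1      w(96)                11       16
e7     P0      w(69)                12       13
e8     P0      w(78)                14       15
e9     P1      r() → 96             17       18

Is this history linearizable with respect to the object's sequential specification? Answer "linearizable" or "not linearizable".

not linearizable

already the first 5 events (up to e3's response at time 5) admit no linearization; the first 4 still do
exhaustive check: the 2 completed atomic register ops admit one real-time order; illegal
no completion choice of the 1 pending operation (e2) rescues it — every subset was tried
one such order, e1, e3 (pending dropped), breaks at step 2 where e3 r() → 8 is illegal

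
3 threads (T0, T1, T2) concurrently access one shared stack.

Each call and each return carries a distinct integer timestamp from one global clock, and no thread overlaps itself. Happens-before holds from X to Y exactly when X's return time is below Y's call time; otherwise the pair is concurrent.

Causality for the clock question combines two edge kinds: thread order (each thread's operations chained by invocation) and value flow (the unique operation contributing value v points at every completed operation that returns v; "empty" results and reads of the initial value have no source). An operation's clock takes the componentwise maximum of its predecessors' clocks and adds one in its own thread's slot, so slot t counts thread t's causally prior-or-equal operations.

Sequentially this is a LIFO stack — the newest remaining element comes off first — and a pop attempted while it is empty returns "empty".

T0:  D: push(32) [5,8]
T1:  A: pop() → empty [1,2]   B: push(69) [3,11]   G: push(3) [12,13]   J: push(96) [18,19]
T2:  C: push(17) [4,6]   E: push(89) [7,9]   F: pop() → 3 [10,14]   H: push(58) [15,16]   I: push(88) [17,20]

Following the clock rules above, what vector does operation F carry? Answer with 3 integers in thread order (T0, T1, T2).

(0, 3, 3)

root op C, invoked 4: fresh clock plus T2's own tick → (0, 0, 1)
root op A, invoked 1: fresh clock plus T1's own tick → (0, 1, 0)
root op D, invoked 5: fresh clock plus T0's own tick → (1, 0, 0)
E (invocation 7): componentwise max over VC(C)=(0, 0, 1), +1 at T2, giving (0, 0, 2)
B (invocation 3): componentwise max over VC(A)=(0, 1, 0), +1 at T1, giving (0, 2, 0)
G (invocation 12): componentwise max over VC(B)=(0, 2, 0), +1 at T1, giving (0, 3, 0)
J (invocation 18): componentwise max over VC(G)=(0, 3, 0), +1 at T1, giving (0, 4, 0)
F (invocation 10): componentwise max over VC(E)=(0, 0, 2), VC(G)=(0, 3, 0), +1 at T2, giving (0, 3, 3)
H (invocation 15): componentwise max over VC(F)=(0, 3, 3), +1 at T2, giving (0, 3, 4)
I (invocation 17): componentwise max over VC(H)=(0, 3, 4), +1 at T2, giving (0, 3, 5)
target: VC(F) = (0, 3, 3)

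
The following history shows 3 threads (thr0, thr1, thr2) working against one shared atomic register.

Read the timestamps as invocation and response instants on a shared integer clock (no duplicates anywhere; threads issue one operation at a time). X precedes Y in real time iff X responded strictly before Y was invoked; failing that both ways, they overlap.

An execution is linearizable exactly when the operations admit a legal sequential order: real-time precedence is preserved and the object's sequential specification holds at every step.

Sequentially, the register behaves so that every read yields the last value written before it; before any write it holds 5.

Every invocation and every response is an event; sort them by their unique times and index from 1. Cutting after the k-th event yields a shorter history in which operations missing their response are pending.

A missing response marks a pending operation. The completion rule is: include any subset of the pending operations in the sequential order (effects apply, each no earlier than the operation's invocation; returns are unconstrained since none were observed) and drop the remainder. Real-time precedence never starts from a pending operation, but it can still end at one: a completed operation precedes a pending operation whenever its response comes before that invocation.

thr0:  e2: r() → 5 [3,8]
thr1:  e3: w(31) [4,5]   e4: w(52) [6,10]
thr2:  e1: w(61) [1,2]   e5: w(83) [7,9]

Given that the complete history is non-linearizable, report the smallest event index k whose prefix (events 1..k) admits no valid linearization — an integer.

8

events 1..7 are linearizable; a witness order is e1, e2, e3:
after step 1 (e1 w(61)): value 61
after step 2 (e2 r() (pending, included)): value 61
after step 3 (e3 w(31)): value 31
adding event 8 (e2 responds at 8) leaves no legal real-time order
no completion choice of the 2 pending operations (e4, e5) rescues it — every subset was tried
one such order, e1, e2, e3 (pending dropped), breaks at step 2 where e2 r() → 5 is illegal
one such order, e1, e3, e2 (pending dropped), breaks at step 3 where e2 r() → 5 is illegal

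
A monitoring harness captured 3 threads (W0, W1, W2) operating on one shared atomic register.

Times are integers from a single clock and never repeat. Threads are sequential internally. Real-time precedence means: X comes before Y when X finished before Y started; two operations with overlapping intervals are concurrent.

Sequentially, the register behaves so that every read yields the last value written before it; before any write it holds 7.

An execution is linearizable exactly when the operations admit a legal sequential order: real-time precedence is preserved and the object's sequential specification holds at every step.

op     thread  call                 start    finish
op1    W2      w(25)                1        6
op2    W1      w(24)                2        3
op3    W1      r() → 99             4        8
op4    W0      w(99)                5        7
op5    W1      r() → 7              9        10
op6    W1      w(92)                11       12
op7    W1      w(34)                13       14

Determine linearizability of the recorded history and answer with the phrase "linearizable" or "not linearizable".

cut after 9 events: linearizable; cut after 10 events (op5 responds, time 10): not linearizable
real-time-consistent orders of the 5 completed operations: 8 — all fail the atomic register replay
one such order, op1, op2, op3, op4, op5, breaks at step 3 where op3 r() → 99 is illegal
one such order, op1, op2, op4, op3, op5, breaks at step 5 where op5 r() → 7 is illegal

not linearizable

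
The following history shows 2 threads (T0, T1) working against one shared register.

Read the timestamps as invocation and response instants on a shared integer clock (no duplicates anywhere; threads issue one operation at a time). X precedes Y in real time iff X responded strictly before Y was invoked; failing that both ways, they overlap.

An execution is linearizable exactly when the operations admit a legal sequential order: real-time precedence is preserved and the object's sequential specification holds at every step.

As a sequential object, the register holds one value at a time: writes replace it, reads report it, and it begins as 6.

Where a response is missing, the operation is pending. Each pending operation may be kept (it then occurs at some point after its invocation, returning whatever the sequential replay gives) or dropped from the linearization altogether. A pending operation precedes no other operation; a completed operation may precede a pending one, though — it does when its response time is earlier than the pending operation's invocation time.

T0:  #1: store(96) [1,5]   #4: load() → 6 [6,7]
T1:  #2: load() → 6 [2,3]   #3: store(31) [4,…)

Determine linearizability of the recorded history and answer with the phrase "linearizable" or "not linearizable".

the violation lands at event 7, #4's response at time 7: events 1..6 linearize, events 1..7 do not
every one of the 2 real-time-consistent orders over 3 completed register ops fails the sequential spec
every completion of the 1 pending operation (#3) was checked; none linearizes
take #1, #2, #4 (pending dropped): step 2 already fails, because #2 load() → 6 cannot occur there
take #2, #1, #4 (pending dropped): step 3 already fails, because #4 load() → 6 cannot occur there

not linearizable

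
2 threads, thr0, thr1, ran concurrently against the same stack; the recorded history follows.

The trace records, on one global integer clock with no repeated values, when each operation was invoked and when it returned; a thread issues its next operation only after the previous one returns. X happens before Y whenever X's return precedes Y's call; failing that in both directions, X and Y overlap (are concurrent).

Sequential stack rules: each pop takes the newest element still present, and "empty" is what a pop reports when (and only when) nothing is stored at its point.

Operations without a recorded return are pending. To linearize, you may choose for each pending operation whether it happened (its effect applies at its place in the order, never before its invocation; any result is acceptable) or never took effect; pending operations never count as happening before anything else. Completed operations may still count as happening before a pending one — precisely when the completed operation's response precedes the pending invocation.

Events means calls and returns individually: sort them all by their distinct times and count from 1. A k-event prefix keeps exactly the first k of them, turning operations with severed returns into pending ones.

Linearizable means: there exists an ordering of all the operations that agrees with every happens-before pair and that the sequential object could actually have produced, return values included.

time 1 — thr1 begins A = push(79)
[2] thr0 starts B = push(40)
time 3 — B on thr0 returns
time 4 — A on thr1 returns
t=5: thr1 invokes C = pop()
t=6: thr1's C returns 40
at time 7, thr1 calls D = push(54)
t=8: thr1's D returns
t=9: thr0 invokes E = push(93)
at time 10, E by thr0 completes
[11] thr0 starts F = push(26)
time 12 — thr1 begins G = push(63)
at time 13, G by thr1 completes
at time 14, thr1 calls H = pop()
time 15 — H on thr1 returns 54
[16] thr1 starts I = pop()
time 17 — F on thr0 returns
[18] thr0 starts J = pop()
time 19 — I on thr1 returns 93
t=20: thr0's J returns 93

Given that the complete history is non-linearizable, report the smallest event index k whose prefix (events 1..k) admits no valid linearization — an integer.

events 1..14 are linearizable, e.g. via A, B, C, D, E, F, G:
step 1: A push(79) — stack <79>
step 2: B push(40) — stack <79,40>
step 3: C pop() → 40 — stack <79>
step 4: D push(54) — stack <79,54>
step 5: E push(93) — stack <79,54,93>
step 6: F push(26) (pending, included) — stack <79,54,93,26>
step 7: G push(63) — stack <79,54,93,26,63>
at event 15 (H's time-15 response) nothing linearizes any more
include/drop combinations of the 1 pending operation (F) were all tried; none helps
take A, B, C, D, E, G, H (pending dropped): step 7 already fails, because H pop() → 54 cannot occur there
take B, A, C, D, E, G, H (pending dropped): step 3 already fails, because C pop() → 40 cannot occur there

15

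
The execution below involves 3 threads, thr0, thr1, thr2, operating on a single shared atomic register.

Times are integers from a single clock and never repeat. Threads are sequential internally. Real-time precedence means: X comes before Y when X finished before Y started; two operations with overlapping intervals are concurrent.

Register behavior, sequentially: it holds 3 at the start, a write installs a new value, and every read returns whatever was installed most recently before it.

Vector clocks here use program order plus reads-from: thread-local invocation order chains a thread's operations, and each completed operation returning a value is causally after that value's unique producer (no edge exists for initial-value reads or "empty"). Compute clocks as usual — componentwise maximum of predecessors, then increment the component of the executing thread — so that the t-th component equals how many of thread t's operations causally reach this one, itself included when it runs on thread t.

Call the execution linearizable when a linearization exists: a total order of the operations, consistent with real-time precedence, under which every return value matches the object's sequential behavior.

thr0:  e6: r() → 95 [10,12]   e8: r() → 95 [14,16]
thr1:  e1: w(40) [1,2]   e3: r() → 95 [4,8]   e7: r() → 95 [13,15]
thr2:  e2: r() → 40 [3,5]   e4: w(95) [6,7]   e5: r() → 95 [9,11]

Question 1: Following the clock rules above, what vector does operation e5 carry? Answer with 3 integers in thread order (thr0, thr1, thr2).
Answer: (0, 1, 3)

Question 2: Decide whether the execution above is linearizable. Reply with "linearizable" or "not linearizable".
a witness: e1, e2, e4, e3, e5, e6, e7, e8
1. e1 w(40), leaving value 40
2. e2 r() → 40, leaving value 40
3. e4 w(95), leaving value 95
4. e3 r() → 95, leaving value 95
5. e5 r() → 95, leaving value 95
6. e6 r() → 95, leaving value 95
7. e7 r() → 95, leaving value 95
8. e8 r() → 95, leaving value 95

linearizable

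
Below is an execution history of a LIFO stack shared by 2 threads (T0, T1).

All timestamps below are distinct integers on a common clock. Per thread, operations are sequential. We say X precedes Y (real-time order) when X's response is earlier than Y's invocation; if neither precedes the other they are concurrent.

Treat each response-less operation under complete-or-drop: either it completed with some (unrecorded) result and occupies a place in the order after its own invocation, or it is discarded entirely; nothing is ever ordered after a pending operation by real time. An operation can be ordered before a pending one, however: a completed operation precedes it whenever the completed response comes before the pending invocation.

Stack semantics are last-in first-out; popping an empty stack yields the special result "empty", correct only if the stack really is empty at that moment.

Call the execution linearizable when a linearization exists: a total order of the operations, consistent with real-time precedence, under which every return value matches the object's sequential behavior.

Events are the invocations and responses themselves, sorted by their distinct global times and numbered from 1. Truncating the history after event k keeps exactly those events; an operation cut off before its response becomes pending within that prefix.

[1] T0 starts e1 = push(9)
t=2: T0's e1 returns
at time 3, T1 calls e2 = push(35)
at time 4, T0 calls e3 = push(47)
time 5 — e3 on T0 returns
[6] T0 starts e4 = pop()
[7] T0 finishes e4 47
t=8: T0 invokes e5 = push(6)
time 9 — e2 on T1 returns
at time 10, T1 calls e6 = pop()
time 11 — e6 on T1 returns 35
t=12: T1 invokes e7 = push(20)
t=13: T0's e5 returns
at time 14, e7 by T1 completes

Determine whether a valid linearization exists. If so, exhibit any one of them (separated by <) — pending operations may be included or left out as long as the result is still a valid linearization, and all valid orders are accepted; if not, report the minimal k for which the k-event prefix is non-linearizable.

step 1: e1 push(9) — stack <9>
step 2: e2 push(35) — stack <9,35>
step 3: e3 push(47) — stack <9,35,47>
step 4: e4 pop() → 47 — stack <9,35>
step 5: e6 pop() → 35 — stack <9>
step 6: e5 push(6) — stack <9,6>
step 7: e7 push(20) — stack <9,6,20>

linearizable — witness: e1 < e2 < e3 < e4 < e6 < e5 < e7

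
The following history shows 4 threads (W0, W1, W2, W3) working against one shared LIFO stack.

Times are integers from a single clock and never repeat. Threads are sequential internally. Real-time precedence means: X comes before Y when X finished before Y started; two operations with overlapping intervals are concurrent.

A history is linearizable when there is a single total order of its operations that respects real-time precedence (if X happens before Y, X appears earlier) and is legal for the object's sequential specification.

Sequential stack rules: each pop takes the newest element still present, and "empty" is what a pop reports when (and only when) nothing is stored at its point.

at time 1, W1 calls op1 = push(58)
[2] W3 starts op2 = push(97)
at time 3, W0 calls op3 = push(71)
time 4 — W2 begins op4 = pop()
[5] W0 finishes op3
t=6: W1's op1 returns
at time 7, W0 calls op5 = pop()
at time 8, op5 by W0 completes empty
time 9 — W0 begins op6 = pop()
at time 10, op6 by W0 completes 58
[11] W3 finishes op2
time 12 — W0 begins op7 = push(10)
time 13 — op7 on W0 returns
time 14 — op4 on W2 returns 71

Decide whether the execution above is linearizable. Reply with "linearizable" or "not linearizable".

cut after 7 events: linearizable; cut after 8 events (op5 responds, time 8): not linearizable
real-time-consistent orders of the 3 completed operations: 2 — all fail the LIFO stack replay
no completion choice of the 2 pending operations (op2, op4) rescues it — every subset was tried
for example op1, op3, op5 (pending dropped) fails at step 3: op5 pop() → empty is not legal there
for example op3, op1, op5 (pending dropped) fails at step 3: op5 pop() → empty is not legal there

not linearizable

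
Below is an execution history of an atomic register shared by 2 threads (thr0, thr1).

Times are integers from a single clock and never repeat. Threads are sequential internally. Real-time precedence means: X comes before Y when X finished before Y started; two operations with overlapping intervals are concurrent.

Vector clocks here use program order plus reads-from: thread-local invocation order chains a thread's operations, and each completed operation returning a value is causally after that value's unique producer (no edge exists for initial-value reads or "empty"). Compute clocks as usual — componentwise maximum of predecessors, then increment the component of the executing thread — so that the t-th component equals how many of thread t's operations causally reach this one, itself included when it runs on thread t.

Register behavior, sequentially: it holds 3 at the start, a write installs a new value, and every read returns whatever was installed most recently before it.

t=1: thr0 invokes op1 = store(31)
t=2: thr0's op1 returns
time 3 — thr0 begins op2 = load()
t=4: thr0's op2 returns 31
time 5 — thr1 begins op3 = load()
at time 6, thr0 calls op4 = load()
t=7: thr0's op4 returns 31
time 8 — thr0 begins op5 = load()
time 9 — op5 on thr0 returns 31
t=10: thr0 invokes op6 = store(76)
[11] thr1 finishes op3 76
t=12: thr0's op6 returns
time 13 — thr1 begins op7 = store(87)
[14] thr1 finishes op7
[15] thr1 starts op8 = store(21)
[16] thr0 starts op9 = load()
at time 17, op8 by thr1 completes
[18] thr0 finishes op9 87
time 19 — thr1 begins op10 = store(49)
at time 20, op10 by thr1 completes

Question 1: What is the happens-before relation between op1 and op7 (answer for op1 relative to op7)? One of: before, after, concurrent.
before

op1 spans [1,2], op7 spans [13,14]
resp(op1)=2 < inv(op7)=13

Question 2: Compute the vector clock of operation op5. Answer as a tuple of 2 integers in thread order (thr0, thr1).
(4, 0)

op1, invoked 1, has no incoming edges; only thr0's bump applies → (1, 0)
invoked at 3, op2 merges VC(op1)=(1, 0) and bumps thr0's slot → (2, 0)
invoked at 6, op4 merges VC(op1)=(1, 0), VC(op2)=(2, 0) and bumps thr0's slot → (3, 0)
invoked at 8, op5 merges VC(op1)=(1, 0), VC(op4)=(3, 0) and bumps thr0's slot → (4, 0)
invoked at 10, op6 merges VC(op5)=(4, 0) and bumps thr0's slot → (5, 0)
invoked at 5, op3 merges VC(op6)=(5, 0) and bumps thr1's slot → (5, 1)
invoked at 13, op7 merges VC(op3)=(5, 1) and bumps thr1's slot → (5, 2)
invoked at 15, op8 merges VC(op7)=(5, 2) and bumps thr1's slot → (5, 3)
invoked at 16, op9 merges VC(op6)=(5, 0), VC(op7)=(5, 2) and bumps thr0's slot → (6, 2)
invoked at 19, op10 merges VC(op8)=(5, 3) and bumps thr1's slot → (5, 4)
target: VC(op5) = (4, 0)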